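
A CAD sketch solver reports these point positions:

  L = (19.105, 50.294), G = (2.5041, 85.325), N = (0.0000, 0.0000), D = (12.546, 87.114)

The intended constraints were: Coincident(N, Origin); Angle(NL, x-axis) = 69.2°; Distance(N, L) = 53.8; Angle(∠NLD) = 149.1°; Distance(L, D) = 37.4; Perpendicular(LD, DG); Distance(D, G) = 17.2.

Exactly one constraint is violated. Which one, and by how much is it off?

Distance(D, G) = 17.2 — off by 7.00.

N = (0.00, 0.00) ✓; NL at 69.20° ✓; |NL| = 53.80 ✓; ∠NLD = 149.1° ✓; |LD| = 37.40 ✓; ∠(LD, DG) = 90.00° ✓; |DG| = 10.20 ✗.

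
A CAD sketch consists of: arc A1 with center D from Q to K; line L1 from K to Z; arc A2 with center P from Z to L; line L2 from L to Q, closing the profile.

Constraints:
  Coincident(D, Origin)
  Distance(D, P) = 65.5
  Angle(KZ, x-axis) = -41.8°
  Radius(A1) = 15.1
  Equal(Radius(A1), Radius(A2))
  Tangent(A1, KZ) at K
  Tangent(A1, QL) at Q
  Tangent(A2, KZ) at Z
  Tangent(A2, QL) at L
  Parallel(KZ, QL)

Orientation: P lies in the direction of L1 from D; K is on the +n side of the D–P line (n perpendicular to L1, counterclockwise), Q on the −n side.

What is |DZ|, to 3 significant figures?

67.2

Tangency of A1 to both parallel lines with radius 15.1 puts K and Q at D ± 15.1·n: K = (10.1, 11.3), Q = (-10.1, -11.3). Equal radii place Z and L the same way about P: Z = P + 15.1·n = (58.9, -32.4), L = P − 15.1·n = (38.8, -54.9). Then |DZ| = |Z − D| = 67.2.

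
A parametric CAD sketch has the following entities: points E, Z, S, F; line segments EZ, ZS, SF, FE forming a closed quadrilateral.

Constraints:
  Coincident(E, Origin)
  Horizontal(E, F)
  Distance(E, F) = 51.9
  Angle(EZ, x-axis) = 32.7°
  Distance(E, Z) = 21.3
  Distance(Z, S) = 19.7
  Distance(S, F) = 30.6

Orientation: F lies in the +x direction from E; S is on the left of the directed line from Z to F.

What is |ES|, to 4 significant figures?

40.92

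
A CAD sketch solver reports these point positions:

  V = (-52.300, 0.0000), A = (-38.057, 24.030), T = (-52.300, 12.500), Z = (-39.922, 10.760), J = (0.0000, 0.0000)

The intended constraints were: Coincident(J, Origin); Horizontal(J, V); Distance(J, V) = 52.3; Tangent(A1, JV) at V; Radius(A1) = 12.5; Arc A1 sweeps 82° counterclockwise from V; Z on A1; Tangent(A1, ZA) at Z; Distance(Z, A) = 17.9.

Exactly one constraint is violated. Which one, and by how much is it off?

Distance(Z, A) = 17.9 — off by 4.50.

J = (0.00, 0.00) ✓; J.y = 0.00, V.y = 0.00 ✓; |JV| = 52.30 ✓; ∠(TV, VJ) = 90.00° ✓; |TV| = 12.50 ✓; bearing(T→Z) − bearing(T→V) = 82.00° ✓; |TZ| = 12.50 ✓; ∠(TZ, ZA) = 90.00° ✓; |ZA| = 13.40 ✗.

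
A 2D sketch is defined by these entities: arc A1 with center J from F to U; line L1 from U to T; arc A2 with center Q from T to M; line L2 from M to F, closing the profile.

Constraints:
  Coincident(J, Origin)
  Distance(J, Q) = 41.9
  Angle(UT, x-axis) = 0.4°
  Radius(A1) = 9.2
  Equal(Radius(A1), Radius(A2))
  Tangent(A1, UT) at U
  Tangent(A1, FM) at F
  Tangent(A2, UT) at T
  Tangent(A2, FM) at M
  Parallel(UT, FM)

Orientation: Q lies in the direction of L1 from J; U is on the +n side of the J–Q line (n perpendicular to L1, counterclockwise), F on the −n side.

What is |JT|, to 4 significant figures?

42.90

The slot axis is L1's direction at 0.4°, so u = (cos 0.4°, sin 0.4°) = (1.000, 0.006981) and n = (−sin 0.4°, cos 0.4°) = (-0.006981, 1.000). J is at the origin and Q lies 41.9 along u from J, so Q = 41.9·u = (41.90, 0.2925). Tangency of A1 to both parallel lines with radius 9.2 puts U and F at J ± 9.2·n: U = (-0.06423, 9.200), F = (0.06423, -9.200). Equal radii place T and M the same way about Q: T = Q + 9.2·n = (41.83, 9.492), M = Q − 9.2·n = (41.96, -8.907). Then |JT| = |T − J| = 42.90.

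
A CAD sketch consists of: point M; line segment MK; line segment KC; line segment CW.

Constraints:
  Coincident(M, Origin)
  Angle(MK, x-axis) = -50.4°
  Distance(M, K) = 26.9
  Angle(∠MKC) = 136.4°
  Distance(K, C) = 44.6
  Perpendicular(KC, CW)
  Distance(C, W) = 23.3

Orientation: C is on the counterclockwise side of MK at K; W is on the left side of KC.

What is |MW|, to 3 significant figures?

64.3

∠MKC = 136.4°, so KC runs at -50.4° + (180° − 136.4°) = -6.80° from the x-axis; with |KC| = 44.6, C = K + 44.6·(cos -6.80°, sin -6.80°) = (61.4, -26.0). KC ⟂ CW; with |CW| = 23.3 on the left of KC, W = C + 23.3·(0.118, 0.993) = (64.2, -2.87). Then |MW| = |W − M| = 64.3.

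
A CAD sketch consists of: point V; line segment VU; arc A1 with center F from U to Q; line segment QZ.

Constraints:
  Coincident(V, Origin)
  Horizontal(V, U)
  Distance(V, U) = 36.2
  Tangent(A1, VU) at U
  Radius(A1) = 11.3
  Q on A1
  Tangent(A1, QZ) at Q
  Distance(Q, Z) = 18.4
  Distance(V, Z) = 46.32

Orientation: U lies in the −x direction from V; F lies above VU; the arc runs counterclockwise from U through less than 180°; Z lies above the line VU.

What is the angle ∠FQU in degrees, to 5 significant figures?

33.656°

Checks: |FQ| = 11.30 ✓; ∠(FQ, QZ) = 90.00° ✓; |QZ| = 18.40 ✓; |VZ| = 46.32 ✓.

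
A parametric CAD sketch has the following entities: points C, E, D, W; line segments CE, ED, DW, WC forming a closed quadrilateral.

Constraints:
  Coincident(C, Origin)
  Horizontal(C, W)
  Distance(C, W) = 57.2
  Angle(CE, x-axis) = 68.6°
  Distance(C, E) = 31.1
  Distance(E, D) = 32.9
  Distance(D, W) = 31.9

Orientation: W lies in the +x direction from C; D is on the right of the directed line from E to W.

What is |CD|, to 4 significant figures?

25.32

Checks: |CW| = 57.20 ✓; |CE| = 31.10 ✓; |ED| = 32.90 ✓; |DW| = 31.90 ✓.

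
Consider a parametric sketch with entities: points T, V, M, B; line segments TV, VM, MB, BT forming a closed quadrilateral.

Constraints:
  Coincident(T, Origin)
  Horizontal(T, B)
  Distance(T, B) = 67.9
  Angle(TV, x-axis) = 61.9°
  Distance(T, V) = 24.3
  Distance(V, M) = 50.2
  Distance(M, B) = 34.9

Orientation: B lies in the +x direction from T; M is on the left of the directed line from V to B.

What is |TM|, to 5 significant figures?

69.007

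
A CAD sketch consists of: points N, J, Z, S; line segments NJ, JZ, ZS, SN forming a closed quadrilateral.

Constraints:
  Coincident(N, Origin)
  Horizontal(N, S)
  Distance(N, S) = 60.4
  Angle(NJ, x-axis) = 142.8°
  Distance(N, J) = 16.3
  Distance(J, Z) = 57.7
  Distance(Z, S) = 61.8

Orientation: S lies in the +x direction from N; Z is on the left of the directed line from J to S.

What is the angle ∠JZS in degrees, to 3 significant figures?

76.5°

N is at the origin; N and S share the same y with |NS| = 60.4 and S in +x, so S = (60.4, 0). NJ runs at 142.8° with |NJ| = 16.3, so J = (-13.0, 9.85). Z is determined by |JZ| = 57.7 and |ZS| = 61.8 together: it lies at the intersection of circle(J, 57.7) and circle(S, 61.8). With |JS| = 74.0, the foot of the radical line on JS is 33.7 from J and the perpendicular offset is √(57.7² − 33.7²) = 46.8. Taking the left-of-JS solution: Z = (26.7, 51.8).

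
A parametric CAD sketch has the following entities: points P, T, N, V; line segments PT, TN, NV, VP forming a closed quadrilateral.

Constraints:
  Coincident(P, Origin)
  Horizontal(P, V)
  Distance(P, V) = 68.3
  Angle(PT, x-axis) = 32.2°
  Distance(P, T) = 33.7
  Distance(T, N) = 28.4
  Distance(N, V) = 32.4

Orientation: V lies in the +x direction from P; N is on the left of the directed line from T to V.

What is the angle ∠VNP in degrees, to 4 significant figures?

86.86°

P is at the origin; P and V share the same y with |PV| = 68.3 and V in +x, so V = (68.3, 0). PT runs at 32.2° with |PT| = 33.7, so T = (28.52, 17.96). N is determined by |TN| = 28.4 and |NV| = 32.4 together: it lies at the intersection of circle(T, 28.4) and circle(V, 32.4). With |TV| = 43.65, the foot of the radical line on TV is 19.04 from T and the perpendicular offset is √(28.4² − 19.04²) = 21.07. Taking the left-of-TV solution: N = (54.54, 29.33).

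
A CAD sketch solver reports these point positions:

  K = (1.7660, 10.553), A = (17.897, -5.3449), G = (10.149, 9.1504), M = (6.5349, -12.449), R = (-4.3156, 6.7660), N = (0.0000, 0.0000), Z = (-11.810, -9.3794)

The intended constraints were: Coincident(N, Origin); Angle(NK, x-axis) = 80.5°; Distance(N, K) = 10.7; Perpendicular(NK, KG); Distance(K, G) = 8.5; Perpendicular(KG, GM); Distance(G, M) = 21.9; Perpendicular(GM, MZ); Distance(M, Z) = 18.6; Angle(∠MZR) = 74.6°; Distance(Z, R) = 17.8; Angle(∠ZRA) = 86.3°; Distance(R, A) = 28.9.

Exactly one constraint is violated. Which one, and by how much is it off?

Distance(R, A) = 28.9 — off by 3.60.

N = (0.00, 0.00) ✓; NK at 80.50° ✓; |NK| = 10.70 ✓; ∠(NK, KG) = 90.00° ✓; |KG| = 8.500 ✓; ∠(KG, GM) = 90.00° ✓; |GM| = 21.90 ✓; ∠(GM, MZ) = 90.00° ✓; |MZ| = 18.60 ✓; ∠MZR = 74.60° ✓; |ZR| = 17.80 ✓; ∠ZRA = 86.30° ✓; |RA| = 25.30 ✗.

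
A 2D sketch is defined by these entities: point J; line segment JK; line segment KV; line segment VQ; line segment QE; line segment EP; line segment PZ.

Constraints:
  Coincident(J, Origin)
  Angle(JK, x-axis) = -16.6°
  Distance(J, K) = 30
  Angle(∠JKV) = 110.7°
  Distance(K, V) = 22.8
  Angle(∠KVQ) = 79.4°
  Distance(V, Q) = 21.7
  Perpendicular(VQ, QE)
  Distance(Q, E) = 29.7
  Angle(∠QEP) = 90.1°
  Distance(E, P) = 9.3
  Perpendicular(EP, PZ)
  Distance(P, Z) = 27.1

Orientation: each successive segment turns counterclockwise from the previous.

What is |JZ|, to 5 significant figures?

32.935

J is at the origin; JK runs at -16.6° with length 30.0, so K = (28.750, -8.5707). ∠JKV = 110.7° gives KV at 52.700° from the x-axis; with |KV| = 22.8, V = (42.566, 9.5661). ∠KVQ = 79.4° gives VQ at 153.30° from the x-axis; with |VQ| = 21.7, Q = (23.180, 19.316). VQ ⟂ QE, so QE runs at -116.70°; with |QE| = 29.7, E = (9.8353, -7.2168). ∠QEP = 90.1° gives EP at -26.800° from the x-axis; with |EP| = 9.3, P = (18.136, -11.410). The perpendicularity gives PZ at right angles to EP, so PZ runs at 63.200°; with |PZ| = 27.1, Z = (30.355, 12.779). Then |JZ| = |Z − J| = 32.935.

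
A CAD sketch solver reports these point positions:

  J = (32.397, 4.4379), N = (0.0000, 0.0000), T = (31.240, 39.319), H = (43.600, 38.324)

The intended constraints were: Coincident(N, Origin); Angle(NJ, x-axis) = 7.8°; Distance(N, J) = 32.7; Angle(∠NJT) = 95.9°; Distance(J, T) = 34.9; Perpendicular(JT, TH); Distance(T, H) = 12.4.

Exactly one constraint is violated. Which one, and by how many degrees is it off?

Perpendicular(JT, TH) — off by 6.50°.

N = (0.00, 0.00) ✓; NJ at 7.800° ✓; |NJ| = 32.70 ✓; ∠NJT = 95.90° ✓; |JT| = 34.90 ✓; ∠(JT, TH) = 96.50° ✗; |TH| = 12.40 ✓.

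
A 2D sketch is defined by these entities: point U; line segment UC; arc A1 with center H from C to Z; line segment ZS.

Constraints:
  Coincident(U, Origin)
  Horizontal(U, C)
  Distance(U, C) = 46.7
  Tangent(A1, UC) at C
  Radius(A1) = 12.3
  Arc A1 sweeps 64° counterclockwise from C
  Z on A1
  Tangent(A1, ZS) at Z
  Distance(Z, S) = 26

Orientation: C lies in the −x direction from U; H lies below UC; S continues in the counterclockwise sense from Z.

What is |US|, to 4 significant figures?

75.49

U is at the origin; U and C share the same y with |UC| = 46.7 and C on the −x side, so C = (-46.70, 0.000). Since A1 is tangent to UC there, HC ⟂ UC, so H = C + (0, -12.3) = (-46.70, -12.30). On A1, C sits at bearing 90° from H; a 64° counterclockwise sweep puts Z at bearing 154°, so Z = H + 12.3·(cos 154°, sin 154°) = (-57.76, -6.908). Tangency of A1 to ZS means the radius HZ is perpendicular to ZS, so ZS runs along (−sin 154°, cos 154°); with |ZS| = 26.0, S = (-69.15, -30.28). Then |US| = |S − U| = 75.49.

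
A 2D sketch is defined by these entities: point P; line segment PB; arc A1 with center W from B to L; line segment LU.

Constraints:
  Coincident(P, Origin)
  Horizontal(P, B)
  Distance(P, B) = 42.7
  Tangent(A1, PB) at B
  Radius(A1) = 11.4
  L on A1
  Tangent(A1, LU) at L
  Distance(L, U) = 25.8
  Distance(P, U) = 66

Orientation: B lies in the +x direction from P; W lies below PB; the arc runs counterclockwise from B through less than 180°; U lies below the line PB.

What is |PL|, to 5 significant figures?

40.510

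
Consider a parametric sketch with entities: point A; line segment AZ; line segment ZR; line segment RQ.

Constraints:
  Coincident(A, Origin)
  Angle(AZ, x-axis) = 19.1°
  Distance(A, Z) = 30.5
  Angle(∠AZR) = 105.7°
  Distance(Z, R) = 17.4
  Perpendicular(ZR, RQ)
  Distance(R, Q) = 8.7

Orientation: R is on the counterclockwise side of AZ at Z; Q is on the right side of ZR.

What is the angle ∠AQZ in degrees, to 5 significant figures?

29.456°

A is at the origin; AZ runs at 19.1° with length 30.5, so Z = 30.5·(cos 19.1°, sin 19.1°) = (28.821, 9.9801). ∠AZR = 105.7°, so ZR runs at 19.1° + (180° − 105.7°) = 93.400° from the x-axis; with |ZR| = 17.4, R = Z + 17.4·(cos 93.400°, sin 93.400°) = (27.789, 27.350). ZR is perpendicular to RQ; with |RQ| = 8.7 on the right of ZR, Q = R + 8.7·(0.99824, 0.059306) = (36.474, 27.865). Then cos ∠AQZ = QA·QZ / (|QA||QZ|), giving 29.456°.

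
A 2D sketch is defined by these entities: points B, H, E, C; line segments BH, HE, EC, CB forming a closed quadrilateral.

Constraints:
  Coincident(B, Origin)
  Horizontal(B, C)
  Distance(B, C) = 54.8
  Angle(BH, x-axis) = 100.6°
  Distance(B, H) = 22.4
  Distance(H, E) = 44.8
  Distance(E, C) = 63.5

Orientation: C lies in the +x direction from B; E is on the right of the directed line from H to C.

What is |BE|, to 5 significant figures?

23.216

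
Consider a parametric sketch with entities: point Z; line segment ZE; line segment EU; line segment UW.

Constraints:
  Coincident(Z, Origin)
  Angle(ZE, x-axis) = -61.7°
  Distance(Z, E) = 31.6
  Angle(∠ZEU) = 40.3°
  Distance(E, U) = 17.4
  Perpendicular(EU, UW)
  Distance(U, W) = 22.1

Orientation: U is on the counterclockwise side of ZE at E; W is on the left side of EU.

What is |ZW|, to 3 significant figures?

6.90

∠ZEU = 40.3°, so EU runs at -61.7° + (180° − 40.3°) = 78.0° from the x-axis; with |EU| = 17.4, U = E + 17.4·(cos 78.0°, sin 78.0°) = (18.6, -10.8). EU is perpendicular to UW; with |UW| = 22.1 on the left of EU, W = U + 22.1·(-0.978, 0.208) = (-3.02, -6.21). Then |ZW| = |W − Z| = 6.90.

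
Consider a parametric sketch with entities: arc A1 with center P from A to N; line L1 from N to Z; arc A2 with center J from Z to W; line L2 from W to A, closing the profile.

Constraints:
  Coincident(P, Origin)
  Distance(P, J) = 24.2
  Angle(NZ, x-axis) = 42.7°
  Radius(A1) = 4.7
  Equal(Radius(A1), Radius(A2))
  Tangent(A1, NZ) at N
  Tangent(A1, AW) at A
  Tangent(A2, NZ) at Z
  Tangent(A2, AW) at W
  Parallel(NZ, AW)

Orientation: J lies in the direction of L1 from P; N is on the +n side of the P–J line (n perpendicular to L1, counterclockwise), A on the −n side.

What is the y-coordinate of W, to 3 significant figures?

13.0

Tangency of A1 to both parallel lines with radius 4.7 puts N and A at P ± 4.7·n: N = (-3.19, 3.45), A = (3.19, -3.45). Equal radii place Z and W the same way about J: Z = J + 4.7·n = (14.6, 19.9), W = J − 4.7·n = (21.0, 13.0). So W.y = 13.0.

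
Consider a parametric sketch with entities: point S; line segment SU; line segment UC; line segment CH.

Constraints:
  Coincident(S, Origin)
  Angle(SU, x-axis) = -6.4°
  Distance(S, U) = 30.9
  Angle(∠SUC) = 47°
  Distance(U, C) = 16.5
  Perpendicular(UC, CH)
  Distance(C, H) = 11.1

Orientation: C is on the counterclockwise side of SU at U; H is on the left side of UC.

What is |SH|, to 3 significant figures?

12.4

S is at the origin; SU runs at -6.4° with length 30.9, so U = 30.9·(cos -6.4°, sin -6.4°) = (30.7, -3.44). ∠SUC = 47.0°, so UC runs at -6.4° + (180° − 47.0°) = 127° from the x-axis; with |UC| = 16.5, C = U + 16.5·(cos 127°, sin 127°) = (20.9, 9.80). UC ⟂ CH; with |CH| = 11.1 on the left of UC, H = C + 11.1·(-0.803, -0.596) = (12.0, 3.18). Then |SH| = |H − S| = 12.4.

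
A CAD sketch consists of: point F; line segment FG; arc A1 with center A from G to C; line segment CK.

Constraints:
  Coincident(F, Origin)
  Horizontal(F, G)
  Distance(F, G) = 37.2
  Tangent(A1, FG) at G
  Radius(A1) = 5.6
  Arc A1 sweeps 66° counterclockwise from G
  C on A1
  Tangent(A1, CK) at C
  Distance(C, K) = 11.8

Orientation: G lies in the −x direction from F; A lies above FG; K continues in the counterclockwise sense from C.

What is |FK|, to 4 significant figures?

30.71

F is at the origin; FG is horizontal with |FG| = 37.2 and G on the −x side, so G = (-37.20, 0.000). A1 meets FG tangentially, so AG is at right angles to FG, so A = G + (0, 5.6) = (-37.20, 5.600). On A1, G sits at bearing -90° from A; a 66° counterclockwise sweep puts C at bearing -24°, so C = A + 5.6·(cos -24°, sin -24°) = (-32.08, 3.322). Since A1 is tangent to CK there, AC ⟂ CK, so CK runs along (−sin -24°, cos -24°); with |CK| = 11.8, K = (-27.28, 14.10). Then |FK| = |K − F| = 30.71.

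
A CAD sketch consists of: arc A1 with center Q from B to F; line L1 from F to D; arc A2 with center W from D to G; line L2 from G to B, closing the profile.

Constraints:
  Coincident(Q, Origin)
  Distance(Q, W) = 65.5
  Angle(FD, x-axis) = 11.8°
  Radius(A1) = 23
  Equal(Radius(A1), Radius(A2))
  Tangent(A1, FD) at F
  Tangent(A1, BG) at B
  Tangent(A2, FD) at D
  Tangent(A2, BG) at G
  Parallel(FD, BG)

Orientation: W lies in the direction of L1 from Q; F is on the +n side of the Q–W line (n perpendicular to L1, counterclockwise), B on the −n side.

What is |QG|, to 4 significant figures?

69.42

Tangency of A1 to both parallel lines with radius 23.0 puts F and B at Q ± 23.0·n: F = (-4.703, 22.51), B = (4.703, -22.51). Equal radii place D and G the same way about W: D = W + 23.0·n = (59.41, 35.91), G = W − 23.0·n = (68.82, -9.119). Then |QG| = |G − Q| = 69.42.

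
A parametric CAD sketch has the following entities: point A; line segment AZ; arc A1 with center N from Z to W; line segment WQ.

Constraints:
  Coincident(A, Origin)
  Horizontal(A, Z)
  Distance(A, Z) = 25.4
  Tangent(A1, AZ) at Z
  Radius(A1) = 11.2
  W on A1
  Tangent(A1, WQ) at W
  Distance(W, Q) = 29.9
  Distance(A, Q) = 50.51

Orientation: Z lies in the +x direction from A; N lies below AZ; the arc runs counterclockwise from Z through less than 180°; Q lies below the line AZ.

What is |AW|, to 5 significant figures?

21.536

Checks: |NW| = 11.20 ✓; ∠(NW, WQ) = 90.00° ✓; |WQ| = 29.90 ✓; |AQ| = 50.51 ✓.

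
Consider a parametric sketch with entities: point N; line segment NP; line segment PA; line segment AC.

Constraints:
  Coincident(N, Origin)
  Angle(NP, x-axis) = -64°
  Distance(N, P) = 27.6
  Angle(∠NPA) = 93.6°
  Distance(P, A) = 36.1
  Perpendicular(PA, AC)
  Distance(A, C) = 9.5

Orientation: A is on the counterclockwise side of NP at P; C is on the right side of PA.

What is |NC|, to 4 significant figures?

52.95

N is at the origin; NP runs at -64.0° with length 27.6, so P = 27.6·(cos -64.0°, sin -64.0°) = (12.10, -24.81). ∠NPA = 93.6°, so PA runs at -64.0° + (180° − 93.6°) = 22.40° from the x-axis; with |PA| = 36.1, A = P + 36.1·(cos 22.40°, sin 22.40°) = (45.48, -11.05). The perpendicularity gives AC at right angles to PA; with |AC| = 9.5 on the right of PA, C = A + 9.5·(0.3811, -0.9245) = (49.10, -19.83). Then |NC| = |C − N| = 52.95.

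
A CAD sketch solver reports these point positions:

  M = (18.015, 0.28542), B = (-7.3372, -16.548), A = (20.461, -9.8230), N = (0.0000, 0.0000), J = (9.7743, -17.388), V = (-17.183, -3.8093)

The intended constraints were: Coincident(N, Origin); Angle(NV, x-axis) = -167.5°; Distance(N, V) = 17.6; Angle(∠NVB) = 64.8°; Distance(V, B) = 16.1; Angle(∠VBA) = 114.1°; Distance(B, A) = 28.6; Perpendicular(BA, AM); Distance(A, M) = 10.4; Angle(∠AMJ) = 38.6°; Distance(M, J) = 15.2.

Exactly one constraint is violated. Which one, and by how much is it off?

Distance(M, J) = 15.2 — off by 4.30.

N = (0.00, 0.00) ✓; NV at -167.5° ✓; |NV| = 17.60 ✓; ∠NVB = 64.80° ✓; |VB| = 16.10 ✓; ∠VBA = 114.1° ✓; |BA| = 28.60 ✓; ∠(BA, AM) = 90.00° ✓; |AM| = 10.40 ✓; ∠AMJ = 38.60° ✓; |MJ| = 19.50 ✗.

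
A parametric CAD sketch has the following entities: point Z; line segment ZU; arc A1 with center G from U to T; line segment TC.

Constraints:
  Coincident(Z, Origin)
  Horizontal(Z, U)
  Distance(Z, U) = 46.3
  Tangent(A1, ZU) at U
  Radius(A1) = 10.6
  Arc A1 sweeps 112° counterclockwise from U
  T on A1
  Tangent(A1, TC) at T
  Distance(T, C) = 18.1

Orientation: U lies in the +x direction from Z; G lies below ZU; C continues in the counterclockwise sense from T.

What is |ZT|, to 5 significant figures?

39.275

A1 meets ZU tangentially, so GU is at right angles to ZU, so G = U + (0, -10.6) = (46.300, -10.600). On A1, U sits at bearing 90° from G; a 112° counterclockwise sweep puts T at bearing 202°, so T = G + 10.6·(cos 202°, sin 202°) = (36.472, -14.571). Then |ZT| = |T − Z| = 39.275.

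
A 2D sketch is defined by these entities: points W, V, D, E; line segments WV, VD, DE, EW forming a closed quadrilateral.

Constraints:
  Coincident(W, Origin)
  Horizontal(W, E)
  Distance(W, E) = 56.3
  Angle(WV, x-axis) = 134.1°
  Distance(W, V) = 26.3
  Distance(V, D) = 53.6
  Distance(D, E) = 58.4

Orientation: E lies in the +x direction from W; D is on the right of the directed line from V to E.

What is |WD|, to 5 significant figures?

29.609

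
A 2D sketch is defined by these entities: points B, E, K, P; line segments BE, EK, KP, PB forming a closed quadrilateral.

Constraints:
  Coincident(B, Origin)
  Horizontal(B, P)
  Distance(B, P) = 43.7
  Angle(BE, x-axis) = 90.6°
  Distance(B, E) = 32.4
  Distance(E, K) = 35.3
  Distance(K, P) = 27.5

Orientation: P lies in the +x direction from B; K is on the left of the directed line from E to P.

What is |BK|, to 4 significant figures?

43.00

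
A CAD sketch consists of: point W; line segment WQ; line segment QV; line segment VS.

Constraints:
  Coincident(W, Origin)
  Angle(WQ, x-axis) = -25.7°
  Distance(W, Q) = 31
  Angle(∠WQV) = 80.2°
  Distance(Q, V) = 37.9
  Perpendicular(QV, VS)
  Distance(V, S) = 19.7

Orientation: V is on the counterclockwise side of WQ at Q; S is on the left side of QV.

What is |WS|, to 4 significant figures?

34.38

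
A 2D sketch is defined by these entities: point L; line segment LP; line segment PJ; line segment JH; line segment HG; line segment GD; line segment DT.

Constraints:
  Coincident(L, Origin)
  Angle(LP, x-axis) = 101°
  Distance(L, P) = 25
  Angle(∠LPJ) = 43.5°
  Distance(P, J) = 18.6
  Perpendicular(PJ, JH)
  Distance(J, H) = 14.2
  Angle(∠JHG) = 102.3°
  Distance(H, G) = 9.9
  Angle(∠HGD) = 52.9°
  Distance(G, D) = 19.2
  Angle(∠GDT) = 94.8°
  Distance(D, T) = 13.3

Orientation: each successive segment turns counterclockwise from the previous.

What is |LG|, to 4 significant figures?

9.251

PJ ⟂ JH, so JH runs at -32.50°; with |JH| = 14.2, H = (-2.788, 1.224). ∠JHG = 102.3° gives HG at 45.20° from the x-axis; with |HG| = 9.9, G = (4.188, 8.249). Then |LG| = |G − L| = 9.251.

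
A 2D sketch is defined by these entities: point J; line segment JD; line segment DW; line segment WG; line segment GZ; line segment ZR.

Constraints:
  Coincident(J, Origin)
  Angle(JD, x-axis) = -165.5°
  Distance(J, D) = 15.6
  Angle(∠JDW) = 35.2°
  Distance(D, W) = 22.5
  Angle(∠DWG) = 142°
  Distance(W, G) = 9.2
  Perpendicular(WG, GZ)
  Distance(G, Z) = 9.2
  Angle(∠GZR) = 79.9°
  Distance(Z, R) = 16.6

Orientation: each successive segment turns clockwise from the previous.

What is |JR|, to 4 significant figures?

8.438

J is at the origin; JD runs at -165.5° with length 15.6, so D = (-15.10, -3.906). ∠JDW = 35.2° gives DW at 49.70° from the x-axis; with |DW| = 22.5, W = (-0.5503, 13.25). ∠DWG = 142.0° gives WG at 11.70° from the x-axis; with |WG| = 9.2, G = (8.459, 15.12). WG is perpendicular to GZ, so GZ runs at -78.30°; with |GZ| = 9.2, Z = (10.32, 6.111). ∠GZR = 79.9° gives ZR at -178.4° from the x-axis; with |ZR| = 16.6, R = (-6.269, 5.647). Then |JR| = |R − J| = 8.438.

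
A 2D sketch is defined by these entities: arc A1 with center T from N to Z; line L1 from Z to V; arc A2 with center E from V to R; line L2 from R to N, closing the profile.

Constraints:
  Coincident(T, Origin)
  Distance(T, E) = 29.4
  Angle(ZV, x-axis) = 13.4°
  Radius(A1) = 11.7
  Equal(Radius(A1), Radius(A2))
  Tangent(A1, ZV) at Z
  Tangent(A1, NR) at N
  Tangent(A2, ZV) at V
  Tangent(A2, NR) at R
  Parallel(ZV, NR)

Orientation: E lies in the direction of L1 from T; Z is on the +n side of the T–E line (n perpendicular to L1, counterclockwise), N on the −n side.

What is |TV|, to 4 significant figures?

31.64

The slot axis is L1's direction at 13.4°, so u = (cos 13.4°, sin 13.4°) = (0.9728, 0.2317) and n = (−sin 13.4°, cos 13.4°) = (-0.2317, 0.9728). T is at the origin and E lies 29.4 along u from T, so E = 29.4·u = (28.60, 6.813). Tangency of A1 to both parallel lines with radius 11.7 puts Z and N at T ± 11.7·n: Z = (-2.711, 11.38), N = (2.711, -11.38). Equal radii place V and R the same way about E: V = E + 11.7·n = (25.89, 18.19), R = E − 11.7·n = (31.31, -4.568). Then |TV| = |V − T| = 31.64.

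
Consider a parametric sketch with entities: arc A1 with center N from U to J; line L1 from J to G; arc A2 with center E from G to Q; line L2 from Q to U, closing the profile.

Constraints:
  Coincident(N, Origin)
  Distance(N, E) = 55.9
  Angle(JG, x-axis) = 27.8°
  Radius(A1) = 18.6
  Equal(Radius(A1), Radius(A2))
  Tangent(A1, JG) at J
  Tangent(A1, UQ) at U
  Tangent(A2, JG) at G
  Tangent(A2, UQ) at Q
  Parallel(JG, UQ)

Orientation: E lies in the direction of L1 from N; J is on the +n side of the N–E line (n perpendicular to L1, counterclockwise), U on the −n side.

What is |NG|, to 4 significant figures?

58.91

Tangency of A1 to both parallel lines with radius 18.6 puts J and U at N ± 18.6·n: J = (-8.675, 16.45), U = (8.675, -16.45). Equal radii place G and Q the same way about E: G = E + 18.6·n = (40.77, 42.52), Q = E − 18.6·n = (58.12, 9.618). Then |NG| = |G − N| = 58.91.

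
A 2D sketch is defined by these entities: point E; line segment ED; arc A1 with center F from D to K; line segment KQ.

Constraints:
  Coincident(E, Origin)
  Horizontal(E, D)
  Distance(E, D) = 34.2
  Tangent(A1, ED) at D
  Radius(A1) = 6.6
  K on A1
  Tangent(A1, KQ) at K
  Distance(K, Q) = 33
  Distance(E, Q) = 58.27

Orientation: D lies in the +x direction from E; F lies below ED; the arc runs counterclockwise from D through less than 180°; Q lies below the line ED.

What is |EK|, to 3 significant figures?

29.9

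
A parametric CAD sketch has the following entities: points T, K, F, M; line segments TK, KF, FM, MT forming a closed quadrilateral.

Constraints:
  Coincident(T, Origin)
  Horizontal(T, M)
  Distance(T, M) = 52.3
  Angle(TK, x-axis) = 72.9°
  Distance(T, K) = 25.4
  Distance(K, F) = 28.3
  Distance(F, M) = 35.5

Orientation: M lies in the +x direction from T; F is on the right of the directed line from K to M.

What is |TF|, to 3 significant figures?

17.1

Checks: |KF| = 28.30 ✓; |FM| = 35.50 ✓.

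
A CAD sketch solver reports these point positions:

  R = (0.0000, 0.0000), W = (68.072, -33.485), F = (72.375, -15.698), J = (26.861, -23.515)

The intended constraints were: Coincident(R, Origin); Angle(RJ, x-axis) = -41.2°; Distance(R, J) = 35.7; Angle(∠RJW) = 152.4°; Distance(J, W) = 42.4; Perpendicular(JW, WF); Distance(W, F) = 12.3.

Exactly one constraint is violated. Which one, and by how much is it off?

Distance(W, F) = 12.3 — off by 6.00.

R = (0.00, 0.00) ✓; RJ at -41.20° ✓; |RJ| = 35.70 ✓; ∠RJW = 152.4° ✓; |JW| = 42.40 ✓; ∠(JW, WF) = 90.00° ✓; |WF| = 18.30 ✗.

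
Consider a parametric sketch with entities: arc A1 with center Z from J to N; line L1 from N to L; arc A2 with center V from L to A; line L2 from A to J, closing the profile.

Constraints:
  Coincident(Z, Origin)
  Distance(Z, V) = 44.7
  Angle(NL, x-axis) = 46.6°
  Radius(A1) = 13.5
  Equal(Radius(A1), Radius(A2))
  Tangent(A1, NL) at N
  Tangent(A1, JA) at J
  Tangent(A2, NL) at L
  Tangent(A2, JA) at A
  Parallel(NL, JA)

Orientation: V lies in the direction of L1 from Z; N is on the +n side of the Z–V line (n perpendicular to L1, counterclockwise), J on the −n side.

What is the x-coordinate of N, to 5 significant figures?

-9.8088

Z is at the origin and V lies 44.7 along u from Z, so V = 44.7·u = (30.713, 32.478). Tangency of A1 to both parallel lines with radius 13.5 puts N and J at Z ± 13.5·n: N = (-9.8088, 9.2757), J = (9.8088, -9.2757). So N.x = -9.8088.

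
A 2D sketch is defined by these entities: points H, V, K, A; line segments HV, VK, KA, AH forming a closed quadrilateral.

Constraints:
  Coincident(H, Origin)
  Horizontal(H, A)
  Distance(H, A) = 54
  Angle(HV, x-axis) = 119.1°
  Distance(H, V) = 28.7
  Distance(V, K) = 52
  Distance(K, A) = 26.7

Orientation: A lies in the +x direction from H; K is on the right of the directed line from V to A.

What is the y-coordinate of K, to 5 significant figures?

-5.7423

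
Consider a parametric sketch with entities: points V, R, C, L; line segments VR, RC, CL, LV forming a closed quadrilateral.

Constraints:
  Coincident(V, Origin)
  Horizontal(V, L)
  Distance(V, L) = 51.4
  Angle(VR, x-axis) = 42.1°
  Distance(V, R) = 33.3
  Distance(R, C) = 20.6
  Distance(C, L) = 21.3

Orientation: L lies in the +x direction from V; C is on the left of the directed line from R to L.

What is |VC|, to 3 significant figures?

49.6

V is at the origin; VL is horizontal with |VL| = 51.4 and L in +x, so L = (51.4, 0). VR runs at 42.1° with |VR| = 33.3, so R = (24.7, 22.3). C is determined by |RC| = 20.6 and |CL| = 21.3 together: it lies at the intersection of circle(R, 20.6) and circle(L, 21.3). With |RL| = 34.8, the foot of the radical line on RL is 17.0 from R and the perpendicular offset is √(20.6² − 17.0²) = 11.7. Taking the left-of-RL solution: C = (45.2, 20.4).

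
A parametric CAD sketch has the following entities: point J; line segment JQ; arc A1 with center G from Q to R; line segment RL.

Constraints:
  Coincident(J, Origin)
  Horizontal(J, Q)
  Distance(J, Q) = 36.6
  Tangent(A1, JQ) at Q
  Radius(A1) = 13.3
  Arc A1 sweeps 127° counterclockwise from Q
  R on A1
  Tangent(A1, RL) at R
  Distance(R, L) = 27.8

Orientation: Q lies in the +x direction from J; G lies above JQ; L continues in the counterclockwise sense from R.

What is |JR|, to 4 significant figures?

51.81

The tangent condition forces GQ to be normal to JQ, so G = Q + (0, 13.3) = (36.60, 13.30). On A1, Q sits at bearing -90° from G; a 127° counterclockwise sweep puts R at bearing 37°, so R = G + 13.3·(cos 37°, sin 37°) = (47.22, 21.30). Then |JR| = |R − J| = 51.81.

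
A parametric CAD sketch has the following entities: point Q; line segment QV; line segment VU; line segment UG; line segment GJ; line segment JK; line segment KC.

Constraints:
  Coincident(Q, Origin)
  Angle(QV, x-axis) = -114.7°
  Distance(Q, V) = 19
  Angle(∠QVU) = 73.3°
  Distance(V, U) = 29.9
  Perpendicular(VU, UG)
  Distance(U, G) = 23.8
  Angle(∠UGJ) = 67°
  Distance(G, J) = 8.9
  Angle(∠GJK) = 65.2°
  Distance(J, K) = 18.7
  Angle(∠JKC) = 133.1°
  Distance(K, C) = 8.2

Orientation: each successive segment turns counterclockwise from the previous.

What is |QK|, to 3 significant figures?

31.9

Q is at the origin; QV runs at -114.7° with length 19.0, so V = (-7.94, -17.3). ∠QVU = 73.3° gives VU at -8.00° from the x-axis; with |VU| = 29.9, U = (21.7, -21.4). The perpendicularity gives UG at right angles to VU, so UG runs at 82.0°; with |UG| = 23.8, G = (25.0, 2.15). ∠UGJ = 67.0° gives GJ at -165° from the x-axis; with |GJ| = 8.9, J = (16.4, -0.158). ∠GJK = 65.2° gives JK at -50.2° from the x-axis; with |JK| = 18.7, K = (28.4, -14.5). Then |QK| = |K − Q| = 31.9.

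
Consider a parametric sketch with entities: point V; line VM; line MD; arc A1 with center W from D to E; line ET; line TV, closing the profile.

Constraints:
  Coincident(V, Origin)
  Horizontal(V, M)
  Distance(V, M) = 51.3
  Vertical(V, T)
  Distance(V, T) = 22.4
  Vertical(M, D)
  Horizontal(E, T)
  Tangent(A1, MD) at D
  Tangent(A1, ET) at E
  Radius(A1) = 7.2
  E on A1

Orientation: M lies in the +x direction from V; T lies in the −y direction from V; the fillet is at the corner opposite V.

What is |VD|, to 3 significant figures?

53.5

V is at the origin; V and M share the same y with |VM| = 51.3 and M on the +x side, so M = (51.3, 0.00). V and T share the same x with |VT| = 22.4 and T on the −y side, so T = (0.00, -22.4). The virtual corner opposite V is at (51.3, -22.4). Since A1 is tangent to MD there, WD ⟂ MD and the tangent condition forces WE to be normal to ET, with radius 7.2, so the center W sits 7.2 in from both sides at W = (44.1, -15.2). That places the tangent points at D = (51.3, -15.2) on MD and E = (44.1, -22.4) on ET. Then |VD| = |D − V| = 53.5.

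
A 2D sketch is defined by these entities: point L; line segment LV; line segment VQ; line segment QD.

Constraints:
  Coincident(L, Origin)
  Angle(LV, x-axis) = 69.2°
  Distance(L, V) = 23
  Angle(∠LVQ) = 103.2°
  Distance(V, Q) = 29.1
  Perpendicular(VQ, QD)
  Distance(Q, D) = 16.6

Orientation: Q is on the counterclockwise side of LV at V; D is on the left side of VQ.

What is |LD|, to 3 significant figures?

34.8

L is at the origin; LV runs at 69.2° with length 23.0, so V = 23.0·(cos 69.2°, sin 69.2°) = (8.17, 21.5). ∠LVQ = 103.2°, so VQ runs at 69.2° + (180° − 103.2°) = 146° from the x-axis; with |VQ| = 29.1, Q = V + 29.1·(cos 146°, sin 146°) = (-16.0, 37.8). VQ ⟂ QD; with |QD| = 16.6 on the left of VQ, D = Q + 16.6·(-0.559, -0.829) = (-25.2, 24.0). Then |LD| = |D − L| = 34.8.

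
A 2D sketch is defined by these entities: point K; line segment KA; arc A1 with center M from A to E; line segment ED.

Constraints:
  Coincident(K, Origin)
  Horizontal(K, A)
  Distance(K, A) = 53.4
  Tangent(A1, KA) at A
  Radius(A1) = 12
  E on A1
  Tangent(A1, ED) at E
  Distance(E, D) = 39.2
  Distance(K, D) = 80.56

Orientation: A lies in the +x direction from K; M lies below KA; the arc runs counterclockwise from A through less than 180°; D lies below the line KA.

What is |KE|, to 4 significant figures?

46.33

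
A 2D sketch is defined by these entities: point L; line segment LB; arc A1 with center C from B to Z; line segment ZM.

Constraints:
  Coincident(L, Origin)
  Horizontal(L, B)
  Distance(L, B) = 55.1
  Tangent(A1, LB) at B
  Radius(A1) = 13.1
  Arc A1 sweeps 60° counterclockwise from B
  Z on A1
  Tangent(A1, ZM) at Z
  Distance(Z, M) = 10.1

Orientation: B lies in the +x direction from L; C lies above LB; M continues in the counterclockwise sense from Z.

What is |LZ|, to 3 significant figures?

66.8

L is at the origin; LB is horizontal with |LB| = 55.1 and B on the +x side, so B = (55.1, 0.00). A1 meets LB tangentially, so CB is at right angles to LB, so C = B + (0, 13.1) = (55.1, 13.1). On A1, B sits at bearing -90° from C; a 60° counterclockwise sweep puts Z at bearing -30°, so Z = C + 13.1·(cos -30°, sin -30°) = (66.4, 6.55). Then |LZ| = |Z − L| = 66.8.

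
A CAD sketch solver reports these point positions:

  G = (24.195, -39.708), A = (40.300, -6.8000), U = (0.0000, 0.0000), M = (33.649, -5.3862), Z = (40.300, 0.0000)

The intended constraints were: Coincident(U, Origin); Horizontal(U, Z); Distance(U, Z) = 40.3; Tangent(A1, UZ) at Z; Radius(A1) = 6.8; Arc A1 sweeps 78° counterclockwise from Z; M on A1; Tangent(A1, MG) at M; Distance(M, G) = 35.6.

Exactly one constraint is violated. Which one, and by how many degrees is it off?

Tangent(A1, MG) at M — off by 3.40°.

U = (0.00, 0.00) ✓; U.y = 0.00, Z.y = 0.00 ✓; |UZ| = 40.30 ✓; ∠(AZ, ZU) = 90.00° ✓; |AZ| = 6.800 ✓; bearing(A→M) − bearing(A→Z) = 78.00° ✓; |AM| = 6.800 ✓; ∠(AM, MG) = 93.40° ✗; |MG| = 35.60 ✓.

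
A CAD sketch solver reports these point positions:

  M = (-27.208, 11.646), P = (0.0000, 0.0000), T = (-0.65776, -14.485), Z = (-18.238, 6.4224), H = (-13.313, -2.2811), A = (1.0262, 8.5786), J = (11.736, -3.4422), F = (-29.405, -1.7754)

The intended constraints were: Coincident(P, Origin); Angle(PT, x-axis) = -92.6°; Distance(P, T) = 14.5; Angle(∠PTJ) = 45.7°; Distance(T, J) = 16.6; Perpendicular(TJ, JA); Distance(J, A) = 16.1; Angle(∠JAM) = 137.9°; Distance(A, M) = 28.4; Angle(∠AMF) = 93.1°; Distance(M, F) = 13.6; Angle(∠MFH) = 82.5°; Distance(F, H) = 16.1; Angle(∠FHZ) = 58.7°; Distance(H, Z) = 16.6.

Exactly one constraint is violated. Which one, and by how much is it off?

Distance(H, Z) = 16.6 — off by 6.60.

P = (0.00, 0.00) ✓; PT at -92.60° ✓; |PT| = 14.50 ✓; ∠PTJ = 45.70° ✓; |TJ| = 16.60 ✓; ∠(TJ, JA) = 90.00° ✓; |JA| = 16.10 ✓; ∠JAM = 137.9° ✓; |AM| = 28.40 ✓; ∠AMF = 93.10° ✓; |MF| = 13.60 ✓; ∠MFH = 82.50° ✓; |FH| = 16.10 ✓; ∠FHZ = 58.70° ✓; |HZ| = 10.00 ✗.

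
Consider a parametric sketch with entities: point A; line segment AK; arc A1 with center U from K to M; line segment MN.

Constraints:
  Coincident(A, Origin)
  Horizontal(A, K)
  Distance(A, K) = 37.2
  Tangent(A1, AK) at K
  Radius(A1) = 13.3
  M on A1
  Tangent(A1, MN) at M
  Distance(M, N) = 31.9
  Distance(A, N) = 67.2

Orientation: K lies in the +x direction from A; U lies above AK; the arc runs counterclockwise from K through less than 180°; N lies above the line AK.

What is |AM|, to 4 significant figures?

52.34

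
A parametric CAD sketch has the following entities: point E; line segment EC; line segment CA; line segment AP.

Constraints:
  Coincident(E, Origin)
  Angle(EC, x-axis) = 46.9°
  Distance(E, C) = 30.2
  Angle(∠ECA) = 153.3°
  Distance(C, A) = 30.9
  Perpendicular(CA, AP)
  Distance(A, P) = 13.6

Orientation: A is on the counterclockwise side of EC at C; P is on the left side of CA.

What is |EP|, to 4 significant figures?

57.88

∠ECA = 153.3°, so CA runs at 46.9° + (180° − 153.3°) = 73.60° from the x-axis; with |CA| = 30.9, A = C + 30.9·(cos 73.60°, sin 73.60°) = (29.36, 51.69). The perpendicularity gives AP at right angles to CA; with |AP| = 13.6 on the left of CA, P = A + 13.6·(-0.9593, 0.2823) = (16.31, 55.53). Then |EP| = |P − E| = 57.88.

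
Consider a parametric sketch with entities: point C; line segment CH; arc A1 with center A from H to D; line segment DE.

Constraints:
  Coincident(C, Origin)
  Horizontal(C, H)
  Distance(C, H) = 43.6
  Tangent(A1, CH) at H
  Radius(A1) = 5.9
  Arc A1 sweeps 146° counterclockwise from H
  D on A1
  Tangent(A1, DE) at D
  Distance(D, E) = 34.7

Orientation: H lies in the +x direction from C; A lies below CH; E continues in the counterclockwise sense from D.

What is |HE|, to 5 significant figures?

39.502

C is at the origin; CH is horizontal with |CH| = 43.6 and H on the +x side, so H = (43.600, 0.0000). The tangent condition forces AH to be normal to CH, so A = H + (0, -5.9) = (43.600, -5.9000). On A1, H sits at bearing 90° from A; a 146° counterclockwise sweep puts D at bearing 236°, so D = A + 5.9·(cos 236°, sin 236°) = (40.301, -10.791). Since A1 is tangent to DE there, AD ⟂ DE, so DE runs along (−sin 236°, cos 236°); with |DE| = 34.7, E = (69.068, -30.195). Then |HE| = |E − H| = 39.502.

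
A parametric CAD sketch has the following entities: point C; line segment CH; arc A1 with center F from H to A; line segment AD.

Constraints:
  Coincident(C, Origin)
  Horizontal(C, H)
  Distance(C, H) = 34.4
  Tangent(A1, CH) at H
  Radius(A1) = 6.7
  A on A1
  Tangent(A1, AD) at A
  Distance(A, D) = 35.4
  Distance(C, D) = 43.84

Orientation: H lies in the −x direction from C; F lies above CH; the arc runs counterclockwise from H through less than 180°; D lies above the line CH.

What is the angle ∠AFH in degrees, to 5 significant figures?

75.850°

C is at the origin; CH is horizontal with |CH| = 34.4 and H on the −x side, so H = (-34.400, 0.0000). Since A1 is tangent to CH there, FH ⟂ CH, so F = H + (0, 6.7) = (-34.400, 6.7000). Since FA ⟂ AD (tangency), |FD| = √(6.7² + 35.4²) = 36.028 regardless of where A sits on A1. So D lies on both circle(C, 43.84) and circle(F, 36.028); the above-CH intersection is D = (-19.249, 39.388). A is the foot of the tangent from D: A = (-27.903, 5.0621).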